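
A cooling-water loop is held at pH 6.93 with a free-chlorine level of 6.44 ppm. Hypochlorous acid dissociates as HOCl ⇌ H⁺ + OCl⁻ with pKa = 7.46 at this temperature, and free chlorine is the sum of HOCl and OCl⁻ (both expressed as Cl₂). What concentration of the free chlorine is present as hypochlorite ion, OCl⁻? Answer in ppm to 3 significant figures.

[OCl⁻]/[HOCl] = 10^(pH − pKa) = 10^(6.93 − 7.46) = 10^-0.53 = 0.2951.
Fraction as HOCl = 1 / (1 + 0.2951) = 0.7721.
OCl⁻ = (1 − 0.7721) × 6.44 ppm = 1.467 ppm.

1.47 ppm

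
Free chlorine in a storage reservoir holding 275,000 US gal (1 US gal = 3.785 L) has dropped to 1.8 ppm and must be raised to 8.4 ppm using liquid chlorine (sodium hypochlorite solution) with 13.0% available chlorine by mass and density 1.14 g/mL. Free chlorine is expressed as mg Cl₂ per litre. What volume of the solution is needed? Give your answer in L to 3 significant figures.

Volume: 275,000 US gal × 3.785 L/gal = 1,040,875 L.
Chlorine deficit: 8.4 − 1.8 = 6.6 ppm = 6.6 mg/L as Cl₂.
Cl₂ equivalent needed: 6.6 mg/L × 1,040,875 L = 6,870,000 mg = 6870 g.
Product at 13.0% available chlorine: 6870 / 0.13 = 52,840 g.
Volume at density 1.14 g/mL: 52,840 g ÷ 1.14 g/mL = 46,350 mL.

46.4 L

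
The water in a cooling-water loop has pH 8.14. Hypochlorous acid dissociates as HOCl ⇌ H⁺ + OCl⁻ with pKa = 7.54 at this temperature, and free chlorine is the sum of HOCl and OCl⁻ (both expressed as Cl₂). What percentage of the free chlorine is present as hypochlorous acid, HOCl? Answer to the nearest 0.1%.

[OCl⁻]/[HOCl] = 10^(pH − pKa) = 10^(8.14 − 7.54) = 10^0.60 = 3.981.
Fraction as HOCl = 1 / (1 + 3.981) = 0.2008.

20.1%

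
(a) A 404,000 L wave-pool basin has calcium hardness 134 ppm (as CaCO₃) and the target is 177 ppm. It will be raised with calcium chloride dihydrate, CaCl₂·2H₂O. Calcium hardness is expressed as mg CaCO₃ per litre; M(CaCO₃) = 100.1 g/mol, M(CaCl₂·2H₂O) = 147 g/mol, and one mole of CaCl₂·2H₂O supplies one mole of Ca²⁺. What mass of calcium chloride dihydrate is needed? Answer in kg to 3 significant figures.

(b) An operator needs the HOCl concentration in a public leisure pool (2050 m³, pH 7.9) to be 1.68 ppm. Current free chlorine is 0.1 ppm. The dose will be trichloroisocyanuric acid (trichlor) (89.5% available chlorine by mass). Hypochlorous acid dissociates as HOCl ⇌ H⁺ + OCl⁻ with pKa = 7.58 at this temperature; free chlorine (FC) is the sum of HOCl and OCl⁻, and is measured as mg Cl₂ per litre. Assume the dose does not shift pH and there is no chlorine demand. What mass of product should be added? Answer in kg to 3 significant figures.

(a) 25.5 kg; (b) 11.7 kg

(a) Hardness to add: (177 − 134) = 43 mg/L as CaCO₃ × 404,000 L = 17,370 g as CaCO₃.
(a) Moles of Ca²⁺ (1 mol Ca²⁺ ≡ 1 mol CaCO₃): 17,370 / 100.1 g/mol = 173.5 mol.
(a) Mass of CaCl₂·2H₂O: 173.5 × 147 = 25,510 g.

(b) Volume: 2050 m³ = 2,050,000 L.
(b) [OCl⁻]/[HOCl] = 10^(pH − pKa) = 10^(7.9 − 7.58) = 2.089; fraction as HOCl = 1/(1 + 2.089) = 0.3237.
(b) Free chlorine required for 1.68 ppm HOCl: 1.68 / 0.3237 = 5.19 ppm.
(b) FC to add: 5.19 − 0.1 = 5.09 mg/L as Cl₂.
(b) Cl₂ equivalent: 5.09 mg/L × 2,050,000 L = 10,430 g.
(b) Product at 89.5% available Cl: 10,430 / 0.895 = 11,660 g.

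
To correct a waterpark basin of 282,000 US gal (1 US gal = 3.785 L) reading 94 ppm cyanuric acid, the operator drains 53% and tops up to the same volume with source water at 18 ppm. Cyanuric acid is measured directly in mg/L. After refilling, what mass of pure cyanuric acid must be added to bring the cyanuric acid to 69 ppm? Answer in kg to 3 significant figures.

16.3 kg

Volume: 282,000 US gal × 3.785 L/gal = 1,067,370 L.
After draining 53% and refilling: 94 × 0.47 + 18 × 0.53 = 53.72 ppm.
Deficit to target: 69 − 53.72 = 15.28 mg/L.
Mass: 15.28 mg/L × 1,067,370 L = 16,310 g cyanuric acid.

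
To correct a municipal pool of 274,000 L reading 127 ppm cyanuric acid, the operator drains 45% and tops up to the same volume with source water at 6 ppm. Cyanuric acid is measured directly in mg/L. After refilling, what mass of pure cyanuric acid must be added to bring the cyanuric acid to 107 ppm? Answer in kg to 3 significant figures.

9.44 kg

After draining 45% and refilling: 127 × 0.55 + 6 × 0.45 = 72.55 ppm.
Deficit to target: 107 − 72.55 = 34.45 mg/L.
Mass: 34.45 mg/L × 274,000 L = 9439 g cyanuric acid.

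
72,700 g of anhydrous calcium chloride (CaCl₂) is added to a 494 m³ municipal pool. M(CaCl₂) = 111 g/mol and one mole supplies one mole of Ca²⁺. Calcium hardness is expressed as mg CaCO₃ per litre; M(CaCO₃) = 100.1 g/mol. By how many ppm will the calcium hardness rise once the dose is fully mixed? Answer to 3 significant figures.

133 ppm

Volume: 494 m³ = 494,000 L.
Moles of Ca²⁺: 72,700 g ÷ 111 g/mol = 655 mol.
As CaCO₃: 655 mol × 100.1 g/mol = 65,560 g.
Rise: 65,560 g / 494,000 L × 1000 = 132.7 mg/L.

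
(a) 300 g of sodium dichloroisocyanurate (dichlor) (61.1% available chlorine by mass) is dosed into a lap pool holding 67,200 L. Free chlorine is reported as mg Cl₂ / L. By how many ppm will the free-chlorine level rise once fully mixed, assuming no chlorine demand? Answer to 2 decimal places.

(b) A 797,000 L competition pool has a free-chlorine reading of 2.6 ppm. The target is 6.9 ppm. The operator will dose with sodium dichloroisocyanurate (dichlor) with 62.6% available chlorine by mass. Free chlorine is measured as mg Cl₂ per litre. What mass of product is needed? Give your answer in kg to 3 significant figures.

(a) Available chlorine delivered: 300 g × 0.611 = 183.3 g as Cl₂.
(a) Concentration rise: 183.3 g / 67,200 L = 2.728 mg/L = 2.73 ppm.

(b) Chlorine deficit: 6.9 − 2.6 = 4.3 ppm = 4.3 mg/L as Cl₂.
(b) Cl₂ equivalent needed: 4.3 mg/L × 797,000 L = 3,427,000 mg = 3427 g.
(b) Product at 62.6% available chlorine: 3427 / 0.626 = 5475 g.

(a) 2.73 ppm; (b) 5.47 kg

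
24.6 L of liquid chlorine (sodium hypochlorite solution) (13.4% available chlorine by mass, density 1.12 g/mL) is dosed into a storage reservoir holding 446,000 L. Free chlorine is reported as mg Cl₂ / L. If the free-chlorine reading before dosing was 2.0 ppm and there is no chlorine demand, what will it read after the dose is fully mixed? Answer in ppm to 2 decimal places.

Mass of solution: 24.6 L × 1000 mL/L × 1.12 g/mL = 27,550 g.
Available chlorine delivered: 27,550 g × 0.134 = 3692 g as Cl₂.
Concentration rise: 3692 g / 446,000 L = 8.278 mg/L = 8.28 ppm.
Final FC: 2.0 + 8.28 = 10.28 ppm.

10.28 ppm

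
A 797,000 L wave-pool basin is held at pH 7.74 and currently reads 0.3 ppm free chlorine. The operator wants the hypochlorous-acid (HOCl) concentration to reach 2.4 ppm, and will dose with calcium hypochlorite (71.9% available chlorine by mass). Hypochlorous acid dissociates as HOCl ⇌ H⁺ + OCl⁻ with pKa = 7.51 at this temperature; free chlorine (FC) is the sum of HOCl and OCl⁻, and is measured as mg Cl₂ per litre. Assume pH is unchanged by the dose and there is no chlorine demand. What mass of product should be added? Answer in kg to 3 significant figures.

6.85 kg

[OCl⁻]/[HOCl] = 10^(pH − pKa) = 10^(7.74 − 7.51) = 1.698; fraction as HOCl = 1/(1 + 1.698) = 0.3706.
Free chlorine required for 2.4 ppm HOCl: 2.4 / 0.3706 = 6.476 ppm.
FC to add: 6.476 − 0.3 = 6.176 mg/L as Cl₂.
Cl₂ equivalent: 6.176 mg/L × 797,000 L = 4922 g.
Product at 71.9% available Cl: 4922 / 0.719 = 6846 g.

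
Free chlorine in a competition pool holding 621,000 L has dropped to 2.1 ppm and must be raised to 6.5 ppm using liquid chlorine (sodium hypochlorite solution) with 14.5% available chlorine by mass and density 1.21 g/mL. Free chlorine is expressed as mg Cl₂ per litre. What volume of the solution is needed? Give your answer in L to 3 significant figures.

Chlorine deficit: 6.5 − 2.1 = 4.4 ppm = 4.4 mg/L as Cl₂.
Cl₂ equivalent needed: 4.4 mg/L × 621,000 L = 2,732,000 mg = 2732 g.
Product at 14.5% available chlorine: 2732 / 0.145 = 18,840 g.
Volume at density 1.21 g/mL: 18,840 g ÷ 1.21 g/mL = 15,570 mL.

15.6 L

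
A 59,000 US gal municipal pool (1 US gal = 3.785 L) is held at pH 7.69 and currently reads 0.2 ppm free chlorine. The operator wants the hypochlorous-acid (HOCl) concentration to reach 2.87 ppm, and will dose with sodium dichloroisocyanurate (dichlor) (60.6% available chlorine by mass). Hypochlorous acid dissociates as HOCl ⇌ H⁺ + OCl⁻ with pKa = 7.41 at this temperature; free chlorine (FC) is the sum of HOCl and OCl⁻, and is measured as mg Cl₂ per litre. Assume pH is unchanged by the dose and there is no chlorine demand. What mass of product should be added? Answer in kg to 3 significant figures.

3.00 kg

Volume: 59,000 US gal × 3.785 L/gal = 223,315 L.
[OCl⁻]/[HOCl] = 10^(pH − pKa) = 10^(7.69 − 7.41) = 1.905; fraction as HOCl = 1/(1 + 1.905) = 0.3442.
Free chlorine required for 2.87 ppm HOCl: 2.87 / 0.3442 = 8.339 ppm.
FC to add: 8.339 − 0.2 = 8.139 mg/L as Cl₂.
Cl₂ equivalent: 8.139 mg/L × 223,315 L = 1817 g.
Product at 60.6% available Cl: 1817 / 0.606 = 2999 g.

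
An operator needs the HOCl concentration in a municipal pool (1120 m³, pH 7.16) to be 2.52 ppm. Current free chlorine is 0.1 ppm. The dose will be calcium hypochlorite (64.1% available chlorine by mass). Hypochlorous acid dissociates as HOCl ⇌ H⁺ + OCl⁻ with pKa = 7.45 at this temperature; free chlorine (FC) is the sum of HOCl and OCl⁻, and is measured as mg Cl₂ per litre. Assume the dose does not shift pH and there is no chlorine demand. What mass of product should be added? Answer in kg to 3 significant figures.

6.49 kg

Volume: 1120 m³ = 1,120,000 L.
[OCl⁻]/[HOCl] = 10^(pH − pKa) = 10^(7.16 − 7.45) = 0.5129; fraction as HOCl = 1/(1 + 0.5129) = 0.661.
Free chlorine required for 2.52 ppm HOCl: 2.52 / 0.661 = 3.812 ppm.
FC to add: 3.812 − 0.1 = 3.712 mg/L as Cl₂.
Cl₂ equivalent: 3.712 mg/L × 1,120,000 L = 4158 g.
Product at 64.1% available Cl: 4158 / 0.641 = 6487 g.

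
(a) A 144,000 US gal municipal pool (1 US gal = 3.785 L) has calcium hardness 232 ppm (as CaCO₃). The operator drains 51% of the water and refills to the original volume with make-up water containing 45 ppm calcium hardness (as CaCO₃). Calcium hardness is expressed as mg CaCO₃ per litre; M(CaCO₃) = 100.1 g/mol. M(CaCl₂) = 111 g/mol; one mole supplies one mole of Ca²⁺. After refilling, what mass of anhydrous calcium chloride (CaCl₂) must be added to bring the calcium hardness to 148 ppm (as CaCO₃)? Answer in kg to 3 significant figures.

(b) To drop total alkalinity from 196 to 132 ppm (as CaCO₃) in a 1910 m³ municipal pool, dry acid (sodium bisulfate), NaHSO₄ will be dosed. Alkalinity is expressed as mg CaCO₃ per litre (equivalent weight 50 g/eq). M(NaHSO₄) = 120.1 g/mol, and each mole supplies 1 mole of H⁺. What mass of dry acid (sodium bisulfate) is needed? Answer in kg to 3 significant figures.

(a) Volume: 144,000 US gal × 3.785 L/gal = 545,040 L.
(a) After draining 51% and refilling: 232 × 0.49 + 45 × 0.51 = 136.63 ppm.
(a) Deficit to target: 148 − 136.63 = 11.37 mg/L.
(a) As CaCO₃: 11.37 mg/L × 545,040 L = 6197 g; ÷ 100.1 = 61.91 mol Ca²⁺.
(a) Mass: 61.91 × 111 = 6872 g.

(b) Volume: 1910 m³ = 1,910,000 L.
(b) Alkalinity to neutralize: (196 − 132) = 64 mg/L as CaCO₃ × 1,910,000 L = 122,200 g as CaCO₃.
(b) Equivalents of H⁺ required: 122,200 ÷ 50 g/eq = 2445 eq = 2445 mol NaHSO₄.
(b) Mass of NaHSO₄: 2445 × 120.1 = 293,600 g.

(a) 6.87 kg; (b) 294 kg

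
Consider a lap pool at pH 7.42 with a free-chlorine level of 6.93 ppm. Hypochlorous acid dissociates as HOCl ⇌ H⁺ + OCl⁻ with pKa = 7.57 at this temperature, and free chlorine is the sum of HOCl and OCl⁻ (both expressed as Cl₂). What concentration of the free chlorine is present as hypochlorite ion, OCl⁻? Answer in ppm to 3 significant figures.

[OCl⁻]/[HOCl] = 10^(pH − pKa) = 10^(7.42 − 7.57) = 10^-0.15 = 0.7079.
Fraction as HOCl = 1 / (1 + 0.7079) = 0.5855.
OCl⁻ = (1 − 0.5855) × 6.93 ppm = 2.872 ppm.

2.87 ppm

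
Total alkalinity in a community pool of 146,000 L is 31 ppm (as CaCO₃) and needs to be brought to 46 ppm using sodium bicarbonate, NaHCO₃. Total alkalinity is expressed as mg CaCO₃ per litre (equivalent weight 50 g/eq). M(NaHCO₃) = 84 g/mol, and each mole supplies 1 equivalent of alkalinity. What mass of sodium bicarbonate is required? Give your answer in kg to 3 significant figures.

3.68 kg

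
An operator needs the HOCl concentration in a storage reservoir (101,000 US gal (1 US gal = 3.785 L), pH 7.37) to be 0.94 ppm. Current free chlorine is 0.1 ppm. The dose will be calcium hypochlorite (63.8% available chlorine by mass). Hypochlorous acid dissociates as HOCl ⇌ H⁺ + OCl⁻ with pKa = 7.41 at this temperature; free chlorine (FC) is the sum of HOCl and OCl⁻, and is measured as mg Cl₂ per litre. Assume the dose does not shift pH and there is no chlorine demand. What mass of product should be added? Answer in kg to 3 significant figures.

1.02 kg

Volume: 101,000 US gal × 3.785 L/gal = 382,285 L.
[OCl⁻]/[HOCl] = 10^(pH − pKa) = 10^(7.37 − 7.41) = 0.912; fraction as HOCl = 1/(1 + 0.912) = 0.523.
Free chlorine required for 0.94 ppm HOCl: 0.94 / 0.523 = 1.797 ppm.
FC to add: 1.797 − 0.1 = 1.697 mg/L as Cl₂.
Cl₂ equivalent: 1.697 mg/L × 382,285 L = 648.8 g.
Product at 63.8% available Cl: 648.8 / 0.638 = 1017 g.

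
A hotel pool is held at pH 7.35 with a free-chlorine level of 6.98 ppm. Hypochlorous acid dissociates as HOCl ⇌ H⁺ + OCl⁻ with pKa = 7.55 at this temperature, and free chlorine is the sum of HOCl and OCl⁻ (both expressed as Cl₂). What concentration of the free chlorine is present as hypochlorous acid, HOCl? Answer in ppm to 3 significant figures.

[OCl⁻]/[HOCl] = 10^(pH − pKa) = 10^(7.35 − 7.55) = 10^-0.20 = 0.631.
Fraction as HOCl = 1 / (1 + 0.631) = 0.6131.
HOCl = 0.6131 × 6.98 ppm = 4.28 ppm.

4.28 ppm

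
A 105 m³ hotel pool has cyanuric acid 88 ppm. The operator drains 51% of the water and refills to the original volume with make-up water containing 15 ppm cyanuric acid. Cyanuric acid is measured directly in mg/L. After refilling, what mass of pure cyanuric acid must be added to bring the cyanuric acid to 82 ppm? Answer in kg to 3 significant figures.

3.28 kg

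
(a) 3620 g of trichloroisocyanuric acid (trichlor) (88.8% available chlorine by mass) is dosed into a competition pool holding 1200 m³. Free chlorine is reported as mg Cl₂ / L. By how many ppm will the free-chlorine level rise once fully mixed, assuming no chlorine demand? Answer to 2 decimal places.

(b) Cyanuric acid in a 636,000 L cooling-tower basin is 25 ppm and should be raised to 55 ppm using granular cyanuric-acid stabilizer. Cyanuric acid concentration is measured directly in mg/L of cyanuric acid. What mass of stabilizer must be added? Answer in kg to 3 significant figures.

(a) Volume: 1200 m³ = 1,200,000 L.
(a) Available chlorine delivered: 3620 g × 0.888 = 3215 g as Cl₂.
(a) Concentration rise: 3215 g / 1,200,000 L = 2.679 mg/L = 2.68 ppm.

(b) CYA to add: (55 − 25) = 30 mg/L × 636,000 L = 19,080 g cyanuric acid.

(a) 2.68 ppm; (b) 19.1 kg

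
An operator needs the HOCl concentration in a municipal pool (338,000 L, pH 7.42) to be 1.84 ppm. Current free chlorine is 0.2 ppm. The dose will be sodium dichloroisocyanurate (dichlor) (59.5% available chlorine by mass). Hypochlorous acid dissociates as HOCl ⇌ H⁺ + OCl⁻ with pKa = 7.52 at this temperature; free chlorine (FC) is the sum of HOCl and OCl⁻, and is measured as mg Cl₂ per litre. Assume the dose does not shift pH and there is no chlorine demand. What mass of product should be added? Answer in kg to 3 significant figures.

1.76 kg

[OCl⁻]/[HOCl] = 10^(pH − pKa) = 10^(7.42 − 7.52) = 0.7943; fraction as HOCl = 1/(1 + 0.7943) = 0.5573.
Free chlorine required for 1.84 ppm HOCl: 1.84 / 0.5573 = 3.302 ppm.
FC to add: 3.302 − 0.2 = 3.102 mg/L as Cl₂.
Cl₂ equivalent: 3.102 mg/L × 338,000 L = 1048 g.
Product at 59.5% available Cl: 1048 / 0.595 = 1762 g.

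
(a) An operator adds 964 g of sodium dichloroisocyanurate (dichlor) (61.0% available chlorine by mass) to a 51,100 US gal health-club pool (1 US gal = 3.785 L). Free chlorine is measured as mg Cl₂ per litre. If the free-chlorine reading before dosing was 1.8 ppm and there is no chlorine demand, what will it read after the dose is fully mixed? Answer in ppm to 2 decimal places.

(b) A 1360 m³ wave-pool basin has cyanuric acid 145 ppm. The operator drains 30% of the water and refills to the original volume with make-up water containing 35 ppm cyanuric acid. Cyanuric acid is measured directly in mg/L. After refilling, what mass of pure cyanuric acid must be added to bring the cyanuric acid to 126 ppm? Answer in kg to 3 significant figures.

(a) Volume: 51,100 US gal × 3.785 L/gal = 193,414 L.
(a) Available chlorine delivered: 964 g × 0.61 = 588 g as Cl₂.
(a) Concentration rise: 588 g / 193,414 L = 3.04 mg/L = 3.04 ppm.
(a) Final FC: 1.8 + 3.04 = 4.84 ppm.

(b) Volume: 1360 m³ = 1,360,000 L.
(b) After draining 30% and refilling: 145 × 0.70 + 35 × 0.30 = 112 ppm.
(b) Deficit to target: 126 − 112 = 14 mg/L.
(b) Mass: 14 mg/L × 1,360,000 L = 19,040 g cyanuric acid.

(a) 4.84 ppm; (b) 19.0 kg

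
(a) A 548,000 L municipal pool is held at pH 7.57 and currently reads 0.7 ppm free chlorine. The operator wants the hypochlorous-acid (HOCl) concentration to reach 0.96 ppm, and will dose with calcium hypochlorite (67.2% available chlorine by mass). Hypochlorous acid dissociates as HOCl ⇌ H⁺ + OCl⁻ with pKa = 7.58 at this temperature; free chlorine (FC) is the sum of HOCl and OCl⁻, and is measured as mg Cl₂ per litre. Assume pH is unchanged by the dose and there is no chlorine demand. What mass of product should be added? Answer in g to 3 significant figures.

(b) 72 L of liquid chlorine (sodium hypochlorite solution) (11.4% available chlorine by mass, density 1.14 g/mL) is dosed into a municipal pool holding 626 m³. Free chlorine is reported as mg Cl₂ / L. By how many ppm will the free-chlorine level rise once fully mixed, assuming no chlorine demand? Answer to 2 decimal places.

(a) [OCl⁻]/[HOCl] = 10^(pH − pKa) = 10^(7.57 − 7.58) = 0.9772; fraction as HOCl = 1/(1 + 0.9772) = 0.5058.
(a) Free chlorine required for 0.96 ppm HOCl: 0.96 / 0.5058 = 1.898 ppm.
(a) FC to add: 1.898 − 0.7 = 1.198 mg/L as Cl₂.
(a) Cl₂ equivalent: 1.198 mg/L × 548,000 L = 656.6 g.
(a) Product at 67.2% available Cl: 656.6 / 0.672 = 977.1 g.

(b) Volume: 626 m³ = 626,000 L.
(b) Mass of solution: 72 L × 1000 mL/L × 1.14 g/mL = 82,080 g.
(b) Available chlorine delivered: 82,080 g × 0.114 = 9357 g as Cl₂.
(b) Concentration rise: 9357 g / 626,000 L = 14.95 mg/L = 14.95 ppm.

(a) 977 g; (b) 14.95 ppm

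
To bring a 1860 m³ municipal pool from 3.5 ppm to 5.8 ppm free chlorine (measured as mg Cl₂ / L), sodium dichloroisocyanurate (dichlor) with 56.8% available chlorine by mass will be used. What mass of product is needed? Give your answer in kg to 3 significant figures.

Volume: 1860 m³ = 1,860,000 L.
Chlorine deficit: 5.8 − 3.5 = 2.3 ppm = 2.3 mg/L as Cl₂.
Cl₂ equivalent needed: 2.3 mg/L × 1,860,000 L = 4,278,000 mg = 4278 g.
Product at 56.8% available chlorine: 4278 / 0.568 = 7532 g.

7.53 kg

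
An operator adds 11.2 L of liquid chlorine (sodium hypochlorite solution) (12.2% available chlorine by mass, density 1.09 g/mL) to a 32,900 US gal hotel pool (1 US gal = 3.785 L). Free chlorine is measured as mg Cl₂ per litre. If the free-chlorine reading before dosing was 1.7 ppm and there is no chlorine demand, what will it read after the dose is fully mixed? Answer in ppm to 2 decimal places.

Volume: 32,900 US gal × 3.785 L/gal = 124,526 L.
Mass of solution: 11.2 L × 1000 mL/L × 1.09 g/mL = 12,210 g.
Available chlorine delivered: 12,210 g × 0.122 = 1489 g as Cl₂.
Concentration rise: 1489 g / 124,526 L = 11.96 mg/L = 11.96 ppm.
Final FC: 1.7 + 11.96 = 13.66 ppm.

13.66 ppm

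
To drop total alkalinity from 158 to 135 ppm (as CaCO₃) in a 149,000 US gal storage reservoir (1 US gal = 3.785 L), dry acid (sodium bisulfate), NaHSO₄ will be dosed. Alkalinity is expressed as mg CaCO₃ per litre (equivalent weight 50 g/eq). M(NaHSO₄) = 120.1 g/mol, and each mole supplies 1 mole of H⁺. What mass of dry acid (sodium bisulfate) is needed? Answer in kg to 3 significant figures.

Volume: 149,000 US gal × 3.785 L/gal = 563,965 L.
Alkalinity to neutralize: (158 − 135) = 23 mg/L as CaCO₃ × 563,965 L = 12,970 g as CaCO₃.
Equivalents of H⁺ required: 12,970 ÷ 50 g/eq = 259.4 eq = 259.4 mol NaHSO₄.
Mass of NaHSO₄: 259.4 × 120.1 = 31,160 g.

31.2 kg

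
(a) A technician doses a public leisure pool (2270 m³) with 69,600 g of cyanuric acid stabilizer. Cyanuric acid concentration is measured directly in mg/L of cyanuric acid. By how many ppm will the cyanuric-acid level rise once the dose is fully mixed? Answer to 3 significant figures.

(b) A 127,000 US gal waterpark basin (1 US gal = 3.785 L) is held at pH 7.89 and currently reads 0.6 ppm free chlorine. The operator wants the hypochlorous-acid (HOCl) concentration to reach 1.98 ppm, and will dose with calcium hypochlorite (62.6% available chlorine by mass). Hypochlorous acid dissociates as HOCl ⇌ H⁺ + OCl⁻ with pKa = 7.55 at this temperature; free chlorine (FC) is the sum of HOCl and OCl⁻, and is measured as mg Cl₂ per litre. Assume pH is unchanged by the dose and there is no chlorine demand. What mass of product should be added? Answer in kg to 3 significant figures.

(a) Volume: 2270 m³ = 2,270,000 L.
(a) Rise: 69,600 g / 2,270,000 L × 1000 = 30.66 mg/L.

(b) Volume: 127,000 US gal × 3.785 L/gal = 480,695 L.
(b) [OCl⁻]/[HOCl] = 10^(pH − pKa) = 10^(7.89 − 7.55) = 2.188; fraction as HOCl = 1/(1 + 2.188) = 0.3137.
(b) Free chlorine required for 1.98 ppm HOCl: 1.98 / 0.3137 = 6.312 ppm.
(b) FC to add: 6.312 − 0.6 = 5.712 mg/L as Cl₂.
(b) Cl₂ equivalent: 5.712 mg/L × 480,695 L = 2746 g.
(b) Product at 62.6% available Cl: 2746 / 0.626 = 4386 g.

(a) 30.7 ppm; (b) 4.39 kg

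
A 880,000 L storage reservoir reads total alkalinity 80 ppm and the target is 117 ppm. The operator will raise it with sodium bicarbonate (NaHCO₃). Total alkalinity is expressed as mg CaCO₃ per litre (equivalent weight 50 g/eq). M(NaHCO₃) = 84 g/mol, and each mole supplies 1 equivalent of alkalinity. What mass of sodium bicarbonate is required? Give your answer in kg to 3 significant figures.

Alkalinity to add: (117 − 80) = 37 mg/L as CaCO₃ × 880,000 L = 32,560 g as CaCO₃.
Equivalents: 32,560 g ÷ 50 g/eq = 651.2 eq.
NaHCO₃ supplies 1 eq per mole → 651.2 mol.
Mass: 651.2 mol × 84 g/mol = 54,700 g.

54.7 kg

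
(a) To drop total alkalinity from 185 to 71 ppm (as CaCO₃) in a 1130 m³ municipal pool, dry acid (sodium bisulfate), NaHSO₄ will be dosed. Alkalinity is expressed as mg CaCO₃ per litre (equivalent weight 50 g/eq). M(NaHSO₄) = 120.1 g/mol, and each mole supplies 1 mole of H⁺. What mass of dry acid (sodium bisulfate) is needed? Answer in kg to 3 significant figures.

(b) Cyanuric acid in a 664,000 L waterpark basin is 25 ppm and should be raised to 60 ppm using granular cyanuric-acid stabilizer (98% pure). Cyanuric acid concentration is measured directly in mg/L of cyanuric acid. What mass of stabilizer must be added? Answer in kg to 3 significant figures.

(a) 309 kg; (b) 23.7 kg

(a) Volume: 1130 m³ = 1,130,000 L.
(a) Alkalinity to neutralize: (185 − 71) = 114 mg/L as CaCO₃ × 1,130,000 L = 128,800 g as CaCO₃.
(a) Equivalents of H⁺ required: 128,800 ÷ 50 g/eq = 2576 eq = 2576 mol NaHSO₄.
(a) Mass of NaHSO₄: 2576 × 120.1 = 309,400 g.

(b) CYA to add: (60 − 25) = 35 mg/L × 664,000 L = 23,240 g cyanuric acid.
(b) At 98% purity: 23,240 / 0.98 = 23,710 g product.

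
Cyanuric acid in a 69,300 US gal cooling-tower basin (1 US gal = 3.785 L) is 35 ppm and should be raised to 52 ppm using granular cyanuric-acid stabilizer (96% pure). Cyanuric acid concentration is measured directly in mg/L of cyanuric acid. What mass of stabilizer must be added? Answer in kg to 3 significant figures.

4.64 kg

Volume: 69,300 US gal × 3.785 L/gal = 262,300 L.
CYA to add: (52 − 35) = 17 mg/L × 262,300 L = 4459 g cyanuric acid.
At 96% purity: 4459 / 0.96 = 4645 g product.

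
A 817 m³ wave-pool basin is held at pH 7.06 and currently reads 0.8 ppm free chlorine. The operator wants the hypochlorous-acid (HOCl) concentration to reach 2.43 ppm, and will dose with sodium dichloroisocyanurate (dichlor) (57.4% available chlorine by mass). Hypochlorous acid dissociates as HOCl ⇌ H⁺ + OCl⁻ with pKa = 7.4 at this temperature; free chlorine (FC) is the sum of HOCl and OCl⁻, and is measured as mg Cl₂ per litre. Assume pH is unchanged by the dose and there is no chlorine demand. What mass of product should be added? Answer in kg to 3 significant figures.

Volume: 817 m³ = 817,000 L.
[OCl⁻]/[HOCl] = 10^(pH − pKa) = 10^(7.06 − 7.4) = 0.4571; fraction as HOCl = 1/(1 + 0.4571) = 0.6863.
Free chlorine required for 2.43 ppm HOCl: 2.43 / 0.6863 = 3.541 ppm.
FC to add: 3.541 − 0.8 = 2.741 mg/L as Cl₂.
Cl₂ equivalent: 2.741 mg/L × 817,000 L = 2239 g.
Product at 57.4% available Cl: 2239 / 0.574 = 3901 g.

3.90 kg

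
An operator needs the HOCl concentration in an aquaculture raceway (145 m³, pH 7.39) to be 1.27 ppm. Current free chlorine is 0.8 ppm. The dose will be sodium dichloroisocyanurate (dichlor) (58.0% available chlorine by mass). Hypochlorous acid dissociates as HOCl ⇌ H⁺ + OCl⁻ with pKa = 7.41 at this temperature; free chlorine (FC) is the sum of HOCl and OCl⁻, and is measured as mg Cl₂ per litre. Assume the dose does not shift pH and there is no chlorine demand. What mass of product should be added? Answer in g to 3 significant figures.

421 g

Volume: 145 m³ = 145,000 L.
[OCl⁻]/[HOCl] = 10^(pH − pKa) = 10^(7.39 − 7.41) = 0.955; fraction as HOCl = 1/(1 + 0.955) = 0.5115.
Free chlorine required for 1.27 ppm HOCl: 1.27 / 0.5115 = 2.483 ppm.
FC to add: 2.483 − 0.8 = 1.683 mg/L as Cl₂.
Cl₂ equivalent: 1.683 mg/L × 145,000 L = 244 g.
Product at 58.0% available Cl: 244 / 0.58 = 420.7 g.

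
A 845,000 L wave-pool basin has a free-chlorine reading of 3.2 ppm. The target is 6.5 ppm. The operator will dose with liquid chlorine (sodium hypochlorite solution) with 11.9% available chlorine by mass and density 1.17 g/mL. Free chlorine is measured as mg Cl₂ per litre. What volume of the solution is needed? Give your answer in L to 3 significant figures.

20.0 L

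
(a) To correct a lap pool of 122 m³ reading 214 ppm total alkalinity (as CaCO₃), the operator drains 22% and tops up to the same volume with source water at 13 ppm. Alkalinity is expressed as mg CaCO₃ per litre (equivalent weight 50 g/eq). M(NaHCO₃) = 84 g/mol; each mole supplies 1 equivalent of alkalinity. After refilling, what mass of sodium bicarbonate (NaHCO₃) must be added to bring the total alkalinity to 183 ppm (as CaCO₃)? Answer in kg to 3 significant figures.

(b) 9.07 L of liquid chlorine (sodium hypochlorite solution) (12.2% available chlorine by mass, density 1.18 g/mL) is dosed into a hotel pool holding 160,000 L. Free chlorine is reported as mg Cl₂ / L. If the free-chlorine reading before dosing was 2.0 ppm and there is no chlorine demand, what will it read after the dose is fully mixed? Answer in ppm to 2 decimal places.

(a) 2.71 kg; (b) 10.16 ppm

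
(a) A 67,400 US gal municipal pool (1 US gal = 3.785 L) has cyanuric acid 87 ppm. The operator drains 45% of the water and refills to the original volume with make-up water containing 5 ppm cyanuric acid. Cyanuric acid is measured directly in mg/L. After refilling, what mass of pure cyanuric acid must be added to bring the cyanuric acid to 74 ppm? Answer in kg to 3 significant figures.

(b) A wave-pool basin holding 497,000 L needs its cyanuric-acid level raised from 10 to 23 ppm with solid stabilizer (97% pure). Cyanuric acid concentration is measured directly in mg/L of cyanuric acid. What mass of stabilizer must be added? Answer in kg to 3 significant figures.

(a) Volume: 67,400 US gal × 3.785 L/gal = 255,109 L.
(a) After draining 45% and refilling: 87 × 0.55 + 5 × 0.45 = 50.1 ppm.
(a) Deficit to target: 74 − 50.1 = 23.9 mg/L.
(a) Mass: 23.9 mg/L × 255,109 L = 6097 g cyanuric acid.

(b) CYA to add: (23 − 10) = 13 mg/L × 497,000 L = 6461 g cyanuric acid.
(b) At 97% purity: 6461 / 0.97 = 6661 g product.

(a) 6.10 kg; (b) 6.66 kg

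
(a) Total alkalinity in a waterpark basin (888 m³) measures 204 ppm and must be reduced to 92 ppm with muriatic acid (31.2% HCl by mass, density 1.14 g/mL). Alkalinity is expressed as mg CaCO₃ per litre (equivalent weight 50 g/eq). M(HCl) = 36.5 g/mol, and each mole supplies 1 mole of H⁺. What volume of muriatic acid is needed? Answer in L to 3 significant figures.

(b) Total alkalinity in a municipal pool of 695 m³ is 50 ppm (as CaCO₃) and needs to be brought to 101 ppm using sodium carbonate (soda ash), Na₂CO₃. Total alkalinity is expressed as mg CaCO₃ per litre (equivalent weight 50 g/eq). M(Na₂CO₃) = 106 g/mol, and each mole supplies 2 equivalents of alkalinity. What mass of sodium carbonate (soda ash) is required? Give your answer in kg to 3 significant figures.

(a) 204 L; (b) 37.6 kg

(a) Volume: 888 m³ = 888,000 L.
(a) Alkalinity to neutralize: (204 − 92) = 112 mg/L as CaCO₃ × 888,000 L = 99,460 g as CaCO₃.
(a) Equivalents of H⁺ required: 99,460 ÷ 50 g/eq = 1989 eq = 1989 mol HCl.
(a) Mass of HCl: 1989 × 36.5 = 72,600 g.
(a) Mass of 31.2% solution: 72,600 / 0.312 = 232,700 g.
(a) Volume: 232,700 g ÷ 1.14 g/mL = 204,100 mL.

(b) Volume: 695 m³ = 695,000 L.
(b) Alkalinity to add: (101 − 50) = 51 mg/L as CaCO₃ × 695,000 L = 35,440 g as CaCO₃.
(b) Equivalents: 35,440 g ÷ 50 g/eq = 708.9 eq.
(b) Each mole of Na₂CO₃ supplies 2 eq, so 708.9 / 2 = 354.4 mol.
(b) Mass: 354.4 mol × 106 g/mol = 37,570 g.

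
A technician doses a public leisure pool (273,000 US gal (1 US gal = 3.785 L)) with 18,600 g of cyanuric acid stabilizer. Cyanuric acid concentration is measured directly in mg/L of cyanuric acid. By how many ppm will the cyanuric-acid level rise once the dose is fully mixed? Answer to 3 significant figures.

18.0 ppm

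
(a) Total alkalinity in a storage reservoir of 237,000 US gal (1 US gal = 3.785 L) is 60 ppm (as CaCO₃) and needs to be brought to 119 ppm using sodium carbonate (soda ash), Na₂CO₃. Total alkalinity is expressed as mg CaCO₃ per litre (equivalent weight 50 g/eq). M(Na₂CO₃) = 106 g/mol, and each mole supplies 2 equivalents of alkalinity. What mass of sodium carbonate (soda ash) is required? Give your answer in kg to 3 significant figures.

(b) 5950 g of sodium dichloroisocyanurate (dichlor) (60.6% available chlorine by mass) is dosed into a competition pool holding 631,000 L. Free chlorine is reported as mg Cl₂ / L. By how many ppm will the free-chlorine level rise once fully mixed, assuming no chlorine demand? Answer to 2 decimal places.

(a) 56.1 kg; (b) 5.71 ppm

(a) Volume: 237,000 US gal × 3.785 L/gal = 897,045 L.
(a) Alkalinity to add: (119 − 60) = 59 mg/L as CaCO₃ × 897,045 L = 52,930 g as CaCO₃.
(a) Equivalents: 52,930 g ÷ 50 g/eq = 1059 eq.
(a) Each mole of Na₂CO₃ supplies 2 eq, so 1059 / 2 = 529.3 mol.
(a) Mass: 529.3 mol × 106 g/mol = 56,100 g.

(b) Available chlorine delivered: 5950 g × 0.606 = 3606 g as Cl₂.
(b) Concentration rise: 3606 g / 631,000 L = 5.714 mg/L = 5.71 ppm.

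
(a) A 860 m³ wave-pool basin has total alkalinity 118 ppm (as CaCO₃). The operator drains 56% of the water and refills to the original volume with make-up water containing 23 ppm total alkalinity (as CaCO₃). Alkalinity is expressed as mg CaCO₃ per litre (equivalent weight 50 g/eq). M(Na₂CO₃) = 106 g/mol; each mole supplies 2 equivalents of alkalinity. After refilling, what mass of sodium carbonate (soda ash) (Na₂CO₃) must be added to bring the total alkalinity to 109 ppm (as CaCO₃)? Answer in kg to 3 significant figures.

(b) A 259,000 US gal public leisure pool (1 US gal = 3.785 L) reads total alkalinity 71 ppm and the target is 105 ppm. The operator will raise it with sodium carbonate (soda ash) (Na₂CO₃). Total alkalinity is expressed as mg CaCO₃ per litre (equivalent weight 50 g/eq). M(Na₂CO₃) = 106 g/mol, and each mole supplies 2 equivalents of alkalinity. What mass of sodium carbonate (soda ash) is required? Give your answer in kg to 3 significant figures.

(a) Volume: 860 m³ = 860,000 L.
(a) After draining 56% and refilling: 118 × 0.44 + 23 × 0.56 = 64.8 ppm.
(a) Deficit to target: 109 − 64.8 = 44.2 mg/L.
(a) As CaCO₃: 44.2 mg/L × 860,000 L = 38,010 g; ÷ 50 g/eq ÷ 2 = 380.1 mol Na₂CO₃.
(a) Mass: 380.1 × 106 = 40,290 g.

(b) Volume: 259,000 US gal × 3.785 L/gal = 980,315 L.
(b) Alkalinity to add: (105 − 71) = 34 mg/L as CaCO₃ × 980,315 L = 33,330 g as CaCO₃.
(b) Equivalents: 33,330 g ÷ 50 g/eq = 666.6 eq.
(b) Each mole of Na₂CO₃ supplies 2 eq, so 666.6 / 2 = 333.3 mol.
(b) Mass: 333.3 mol × 106 g/mol = 35,330 g.

(a) 40.3 kg; (b) 35.3 kg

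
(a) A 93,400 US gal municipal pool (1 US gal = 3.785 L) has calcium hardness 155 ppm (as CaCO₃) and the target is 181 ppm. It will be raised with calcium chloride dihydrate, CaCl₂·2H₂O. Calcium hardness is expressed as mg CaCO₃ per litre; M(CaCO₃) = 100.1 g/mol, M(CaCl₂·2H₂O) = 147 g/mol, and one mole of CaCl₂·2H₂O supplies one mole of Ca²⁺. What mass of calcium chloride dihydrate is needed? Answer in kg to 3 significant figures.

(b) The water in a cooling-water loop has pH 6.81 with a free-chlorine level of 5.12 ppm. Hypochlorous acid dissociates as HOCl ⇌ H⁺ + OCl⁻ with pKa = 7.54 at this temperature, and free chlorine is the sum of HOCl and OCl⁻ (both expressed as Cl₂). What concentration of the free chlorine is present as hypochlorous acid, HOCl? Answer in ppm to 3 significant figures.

(a) Volume: 93,400 US gal × 3.785 L/gal = 353,519 L.
(a) Hardness to add: (181 − 155) = 26 mg/L as CaCO₃ × 353,519 L = 9191 g as CaCO₃.
(a) Moles of Ca²⁺ (1 mol Ca²⁺ ≡ 1 mol CaCO₃): 9191 / 100.1 g/mol = 91.82 mol.
(a) Mass of CaCl₂·2H₂O: 91.82 × 147 = 13,500 g.

(b) [OCl⁻]/[HOCl] = 10^(pH − pKa) = 10^(6.81 − 7.54) = 10^-0.73 = 0.1862.
(b) Fraction as HOCl = 1 / (1 + 0.1862) = 0.843.
(b) HOCl = 0.843 × 5.12 ppm = 4.316 ppm.

(a) 13.5 kg; (b) 4.32 ppm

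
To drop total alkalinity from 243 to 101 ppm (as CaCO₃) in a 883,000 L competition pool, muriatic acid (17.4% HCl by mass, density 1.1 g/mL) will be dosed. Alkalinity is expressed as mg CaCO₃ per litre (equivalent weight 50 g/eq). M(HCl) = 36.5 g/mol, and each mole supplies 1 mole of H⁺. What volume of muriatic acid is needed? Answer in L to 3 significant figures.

478 L

Alkalinity to neutralize: (243 − 101) = 142 mg/L as CaCO₃ × 883,000 L = 125,400 g as CaCO₃.
Equivalents of H⁺ required: 125,400 ÷ 50 g/eq = 2508 eq = 2508 mol HCl.
Mass of HCl: 2508 × 36.5 = 91,530 g.
Mass of 17.4% solution: 91,530 / 0.174 = 526,000 g.
Volume: 526,000 g ÷ 1.1 g/mL = 478,200 mL.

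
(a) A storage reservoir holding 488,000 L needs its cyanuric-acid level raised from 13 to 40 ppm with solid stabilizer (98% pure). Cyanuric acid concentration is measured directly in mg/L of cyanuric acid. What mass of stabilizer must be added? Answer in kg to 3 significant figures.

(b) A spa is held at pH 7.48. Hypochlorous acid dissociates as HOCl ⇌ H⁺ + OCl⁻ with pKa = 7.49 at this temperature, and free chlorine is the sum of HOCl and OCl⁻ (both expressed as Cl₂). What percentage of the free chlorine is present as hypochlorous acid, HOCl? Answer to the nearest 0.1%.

(a) CYA to add: (40 − 13) = 27 mg/L × 488,000 L = 13,180 g cyanuric acid.
(a) At 98% purity: 13,180 / 0.98 = 13,440 g product.

(b) [OCl⁻]/[HOCl] = 10^(pH − pKa) = 10^(7.48 − 7.49) = 10^-0.01 = 0.9772.
(b) Fraction as HOCl = 1 / (1 + 0.9772) = 0.5058.

(a) 13.4 kg; (b) 50.6%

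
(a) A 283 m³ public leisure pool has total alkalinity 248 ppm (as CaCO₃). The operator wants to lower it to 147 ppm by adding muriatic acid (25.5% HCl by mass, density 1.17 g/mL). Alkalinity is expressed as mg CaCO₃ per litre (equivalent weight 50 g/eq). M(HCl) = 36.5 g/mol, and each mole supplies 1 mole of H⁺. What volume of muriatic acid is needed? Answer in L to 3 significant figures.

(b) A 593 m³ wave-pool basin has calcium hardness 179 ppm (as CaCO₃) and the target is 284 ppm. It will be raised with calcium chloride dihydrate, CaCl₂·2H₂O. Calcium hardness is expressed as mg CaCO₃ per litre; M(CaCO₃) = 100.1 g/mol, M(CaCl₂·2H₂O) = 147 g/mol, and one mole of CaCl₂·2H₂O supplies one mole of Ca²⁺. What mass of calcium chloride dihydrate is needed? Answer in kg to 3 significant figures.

(a) Volume: 283 m³ = 283,000 L.
(a) Alkalinity to neutralize: (248 − 147) = 101 mg/L as CaCO₃ × 283,000 L = 28,580 g as CaCO₃.
(a) Equivalents of H⁺ required: 28,580 ÷ 50 g/eq = 571.7 eq = 571.7 mol HCl.
(a) Mass of HCl: 571.7 × 36.5 = 20,870 g.
(a) Mass of 25.5% solution: 20,870 / 0.255 = 81,830 g.
(a) Volume: 81,830 g ÷ 1.17 g/mL = 69,940 mL.

(b) Volume: 593 m³ = 593,000 L.
(b) Hardness to add: (284 − 179) = 105 mg/L as CaCO₃ × 593,000 L = 62,260 g as CaCO₃.
(b) Moles of Ca²⁺ (1 mol Ca²⁺ ≡ 1 mol CaCO₃): 62,260 / 100.1 g/mol = 622 mol.
(b) Mass of CaCl₂·2H₂O: 622 × 147 = 91,440 g.

(a) 69.9 L; (b) 91.4 kg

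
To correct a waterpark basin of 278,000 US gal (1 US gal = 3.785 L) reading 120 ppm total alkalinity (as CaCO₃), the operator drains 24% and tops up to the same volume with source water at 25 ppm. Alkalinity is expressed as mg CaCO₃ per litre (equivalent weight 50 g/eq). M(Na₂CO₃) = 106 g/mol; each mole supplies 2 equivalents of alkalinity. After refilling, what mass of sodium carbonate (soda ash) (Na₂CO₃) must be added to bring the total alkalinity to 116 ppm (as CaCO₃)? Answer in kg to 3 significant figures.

Volume: 278,000 US gal × 3.785 L/gal = 1,052,230 L.
After draining 24% and refilling: 120 × 0.76 + 25 × 0.24 = 97.2 ppm.
Deficit to target: 116 − 97.2 = 18.8 mg/L.
As CaCO₃: 18.8 mg/L × 1,052,230 L = 19,780 g; ÷ 50 g/eq ÷ 2 = 197.8 mol Na₂CO₃.
Mass: 197.8 × 106 = 20,970 g.

21.0 kg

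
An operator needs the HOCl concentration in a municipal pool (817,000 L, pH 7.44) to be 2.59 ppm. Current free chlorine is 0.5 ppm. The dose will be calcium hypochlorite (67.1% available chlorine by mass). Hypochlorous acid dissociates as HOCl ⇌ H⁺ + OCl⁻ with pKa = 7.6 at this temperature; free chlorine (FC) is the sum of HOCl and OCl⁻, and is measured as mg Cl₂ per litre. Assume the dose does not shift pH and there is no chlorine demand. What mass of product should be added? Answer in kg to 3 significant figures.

4.73 kg

[OCl⁻]/[HOCl] = 10^(pH − pKa) = 10^(7.44 − 7.6) = 0.6918; fraction as HOCl = 1/(1 + 0.6918) = 0.5911.
Free chlorine required for 2.59 ppm HOCl: 2.59 / 0.5911 = 4.382 ppm.
FC to add: 4.382 − 0.5 = 3.882 mg/L as Cl₂.
Cl₂ equivalent: 3.882 mg/L × 817,000 L = 3171 g.
Product at 67.1% available Cl: 3171 / 0.671 = 4726 g.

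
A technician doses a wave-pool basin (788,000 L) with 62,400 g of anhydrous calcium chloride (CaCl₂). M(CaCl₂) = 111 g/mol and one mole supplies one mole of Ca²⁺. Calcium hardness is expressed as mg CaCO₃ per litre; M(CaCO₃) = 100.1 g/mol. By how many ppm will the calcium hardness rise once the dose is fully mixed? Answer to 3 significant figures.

71.4 ppm

Moles of Ca²⁺: 62,400 g ÷ 111 g/mol = 562.2 mol.
As CaCO₃: 562.2 mol × 100.1 g/mol = 56,270 g.
Rise: 56,270 g / 788,000 L × 1000 = 71.41 mg/L.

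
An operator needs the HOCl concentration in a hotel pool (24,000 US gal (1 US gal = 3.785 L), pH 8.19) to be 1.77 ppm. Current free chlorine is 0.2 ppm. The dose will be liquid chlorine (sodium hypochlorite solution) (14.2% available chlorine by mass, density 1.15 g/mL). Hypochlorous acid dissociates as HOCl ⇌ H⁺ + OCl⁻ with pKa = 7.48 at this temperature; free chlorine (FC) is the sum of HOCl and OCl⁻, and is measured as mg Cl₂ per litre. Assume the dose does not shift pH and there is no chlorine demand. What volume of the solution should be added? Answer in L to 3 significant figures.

5.92 L

Volume: 24,000 US gal × 3.785 L/gal = 90,840 L.
[OCl⁻]/[HOCl] = 10^(pH − pKa) = 10^(8.19 − 7.48) = 5.129; fraction as HOCl = 1/(1 + 5.129) = 0.1632.
Free chlorine required for 1.77 ppm HOCl: 1.77 / 0.1632 = 10.85 ppm.
FC to add: 10.85 − 0.2 = 10.65 mg/L as Cl₂.
Cl₂ equivalent: 10.65 mg/L × 90,840 L = 967.2 g.
Product at 14.2% available Cl: 967.2 / 0.142 = 6811 g.
Volume: 6811 g ÷ 1.15 g/mL = 5923 mL.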